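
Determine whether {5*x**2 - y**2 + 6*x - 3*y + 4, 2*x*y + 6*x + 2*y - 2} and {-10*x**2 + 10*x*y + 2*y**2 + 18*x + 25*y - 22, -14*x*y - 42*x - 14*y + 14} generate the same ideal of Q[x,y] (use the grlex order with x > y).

No, the ideals differ.

For a fixed monomial order, each ideal has a unique reduced Gröbner basis; comparing bases decides equality.
Buchberger on the first generating set:
f_1 = 5*x**2 - y**2 + 6*x - 3*y + 4, LT = x**2.
f_2 = 2*x*y + 6*x + 2*y - 2, LT = x*y.

S(f_1,f_2): lcm = x**2*y. S = -1/5*y**3 - 3*x**2 + 1/5*x*y - 3/5*y**2 + x + 4/5*y.
  reduce S modulo (f_1, f_2):
  remainder -1/5*y**3 - 6/5*y**2 + 4*x - 6/5*y + 13/5 ≠ 0; add g_3 = -1/5*y**3 - 6/5*y**2 + 4*x - 6/5*y + 13/5 to the basis.

The other S-polynomials (S(f_1,g_3), S(f_2,g_3)) all reduce to 0 modulo the current basis, so we have a Gröbner basis.
Inter-reduce: drop elements whose leading term is divisible by another's, tail-reduce, and make monic.
Reduced Gröbner basis: {y**3 + 6*y**2 - 20*x + 6*y - 13, x**2 - 1/5*y**2 + 6/5*x - 3/5*y + 4/5, x*y + 3*x + y - 1}.

Buchberger on the second generating set:
h_1 = -10*x**2 + 10*x*y + 2*y**2 + 18*x + 25*y - 22, LT = x**2.
h_2 = -14*x*y - 42*x - 14*y + 14, LT = x*y.

S(h_1,h_2): lcm = x**2*y. S = -x*y**2 - 1/5*y**3 - 3*x**2 - 14/5*x*y - 5/2*y**2 + x + 11/5*y.
  reduce S modulo (h_1, h_2):
  remainder -1/5*y**3 - 21/10*y**2 + 4*x - 7/2*y + 19/5 ≠ 0; add k_3 = -1/5*y**3 - 21/10*y**2 + 4*x - 7/2*y + 19/5 to the basis.

The other S-polynomials (S(h_1,k_3), S(h_2,k_3)) all reduce to 0 modulo the current basis, so we have a Gröbner basis.
Inter-reduce: drop elements whose leading term is divisible by another's, tail-reduce, and make monic.
Reduced Gröbner basis: {y**3 + 21/2*y**2 - 20*x + 35/2*y - 19, x**2 - 1/5*y**2 + 6/5*x - 3/2*y + 6/5, x*y + 3*x + y - 1}.

The bases are distinct; the ideals are different.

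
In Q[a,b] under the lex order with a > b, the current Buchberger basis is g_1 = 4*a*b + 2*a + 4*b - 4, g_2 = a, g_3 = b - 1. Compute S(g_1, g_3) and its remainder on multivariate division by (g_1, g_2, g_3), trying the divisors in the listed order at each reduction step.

S(g_1, g_3) = 3/2*a + b - 1; remainder on division = 0.

lcm(LM(g_1), LM(g_3)) = a*b.
S = (lcm/LT(g_1))·g_1 − (lcm/LT(g_3))·g_3 = 3/2*a + b - 1.
Reduce S modulo (g_1, g_2, g_3) in that order:
  leading term a: subtract (3/2)·g_2 from 3/2*a + b - 1 → b - 1
  leading term b: subtract (1)·g_3 from b - 1 → 0
The remainder is 0, so this S-polynomial contributes no new basis element.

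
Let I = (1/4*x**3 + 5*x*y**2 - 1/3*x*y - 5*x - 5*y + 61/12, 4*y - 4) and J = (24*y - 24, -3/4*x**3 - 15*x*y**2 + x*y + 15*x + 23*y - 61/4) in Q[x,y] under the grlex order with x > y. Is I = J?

Equality of ideals is decidable: compute both reduced Gröbner bases (unique for the ordering) and check whether they agree.
Buchberger on the first generating set:
f_1 = 1/4*x**3 + 5*x*y**2 - 1/3*x*y - 5*x - 5*y + 61/12, LT = x**3.
f_2 = 4*y - 4, LT = y.

S(f_1,f_2): leading monomials are coprime, so the S-polynomial reduces to 0 (Buchberger's first criterion).
Every S-polynomial of the final basis reduces to 0, so we have a Gröbner basis.
Inter-reduce: drop elements whose leading term is divisible by another's, tail-reduce, and make monic.
Reduced Gröbner basis: {x**3 - 4/3*x + 1/3, y - 1}.

Buchberger on the second generating set:
h_1 = 24*y - 24, LT = y.
h_2 = -3/4*x**3 - 15*x*y**2 + x*y + 15*x + 23*y - 61/4, LT = x**3.

S(h_1,h_2): leading monomials are coprime, so the S-polynomial reduces to 0 (Buchberger's first criterion).
Every S-polynomial of the final basis reduces to 0, so we have a Gröbner basis.
Inter-reduce: drop elements whose leading term is divisible by another's, tail-reduce, and make monic.
Reduced Gröbner basis: {x**3 - 4/3*x - 31/3, y - 1}.

These differ, so the ideals are not equal.
The same test decides containment: I ⊆ J iff every generator of I reduces to 0 modulo a Gröbner basis of J.

No, the ideals differ.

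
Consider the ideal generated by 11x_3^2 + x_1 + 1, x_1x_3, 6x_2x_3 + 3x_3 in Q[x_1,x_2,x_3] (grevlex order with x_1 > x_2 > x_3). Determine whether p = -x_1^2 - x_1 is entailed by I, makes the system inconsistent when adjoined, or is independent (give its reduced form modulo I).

First compute the reduced Gröbner basis of I by Buchberger's algorithm.
f_1 = 11x_3^2 + x_1 + 1, LT = x_3^2.
f_2 = x_1x_3, LT = x_1x_3.
f_3 = 6x_2x_3 + 3x_3, LT = x_2x_3.

S(f_1,f_2): lcm = x_1x_3^2. S = 1/11x_1^2 + 1/11x_1.
  reduce S modulo (f_1, f_2, f_3):
  remainder 1/11x_1^2 + 1/11x_1 ≠ 0; add h_4 = 1/11x_1^2 + 1/11x_1 to the basis.

S(f_1,f_3): lcm = x_2x_3^2. S = 1/11x_1x_2 - 1/2x_3^2 + 1/11x_2.
  reduce S modulo (f_1, f_2, f_3, h_4):
  remainder 1/11x_1x_2 + 1/22x_1 + 1/11x_2 + 1/22 ≠ 0; add h_5 = 1/11x_1x_2 + 1/22x_1 + 1/11x_2 + 1/22 to the basis.

The other S-polynomials (S(f_2,f_3), S(f_1,h_4), S(f_2,h_4), S(f_3,h_4), S(f_1,h_5), S(f_2,h_5), S(f_3,h_5), S(h_4,h_5)) all reduce to 0 modulo the current basis, so we have a Gröbner basis.
Inter-reduce: drop elements whose leading term is divisible by another's, tail-reduce, and make monic.
Reduced Gröbner basis: {x_1^2 + x_1, x_1x_2 + 1/2x_1 + x_2 + 1/2, x_1x_3, x_2x_3 + 1/2x_3, x_3^2 + 1/11x_1 + 1/11}.
Label its elements g_1 = x_1^2 + x_1, g_2 = x_1x_2 + 1/2x_1 + x_2 + 1/2, g_3 = x_1x_3, g_4 = x_2x_3 + 1/2x_3, g_5 = x_3^2 + 1/11x_1 + 1/11.

Reduce p = -x_1^2 - x_1 modulo G:
  leading term x_1^2: subtract (-1)·g_1 from -x_1^2 - x_1 → 0
  normal form = 0.
Since the normal form is 0, p ∈ I.

Ideal membership is decidable via reduction modulo a Gröbner basis.

-x_1^2 - x_1 lies in I (it reduces to 0).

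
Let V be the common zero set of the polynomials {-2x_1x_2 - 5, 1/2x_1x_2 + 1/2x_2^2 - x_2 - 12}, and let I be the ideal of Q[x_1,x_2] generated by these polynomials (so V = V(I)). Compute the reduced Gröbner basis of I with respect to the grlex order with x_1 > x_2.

f_1 = -2x_1x_2 - 5, LT = x_1x_2.
f_2 = 1/2x_1x_2 + 1/2x_2^2 - x_2 - 12, LT = x_1x_2.

S(f_1,f_2): lcm = x_1x_2. S = -x_2^2 + 2x_2 + 53/2.
  leading term x_2^2: no divisor's leading term divides it; move -x_2^2 to the remainder.
  leading term x_2: no divisor's leading term divides it; move 2x_2 to the remainder.
  leading term 1: no divisor's leading term divides it; move 53/2 to the remainder.
  remainder -x_2^2 + 2x_2 + 53/2 ≠ 0; add g_3 = -x_2^2 + 2x_2 + 53/2 to the basis.

S(f_1,g_3): lcm = x_1x_2^2. S = 2x_1x_2 + 53/2x_1 + 5/2x_2.
  leading term x_1x_2: subtract (-1)·f_1 from 2x_1x_2 + 53/2x_1 + 5/2x_2 → 53/2x_1 + 5/2x_2 - 5
  leading term x_1: no divisor's leading term divides it; move 53/2x_1 to the remainder.
  leading term x_2: no divisor's leading term divides it; move 5/2x_2 to the remainder.
  leading term 1: no divisor's leading term divides it; move -5 to the remainder.
  remainder 53/2x_1 + 5/2x_2 - 5 ≠ 0; add g_4 = 53/2x_1 + 5/2x_2 - 5 to the basis.

The other S-polynomials (S(f_2,g_3), S(f_1,g_4), S(f_2,g_4), S(g_3,g_4)) all reduce to 0 modulo the current basis, so we have a Gröbner basis.
Inter-reduce: drop elements whose leading term is divisible by another's, tail-reduce, and make monic.

G = {x_2^2 - 2x_2 - 53/2, x_1 + 5/53x_2 - 10/53}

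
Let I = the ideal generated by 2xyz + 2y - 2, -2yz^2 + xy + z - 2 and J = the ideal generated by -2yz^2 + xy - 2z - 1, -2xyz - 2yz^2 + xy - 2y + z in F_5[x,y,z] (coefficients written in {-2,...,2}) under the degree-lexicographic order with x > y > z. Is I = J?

No, the ideals differ.

Two ideals are equal iff their reduced Gröbner bases coincide (the reduced basis is unique for a fixed ordering).
Buchberger on the first generating set:
f_1 = 2xyz + 2y - 2, LT = xyz.
f_2 = -2yz^2 + xy + z - 2, LT = yz^2.

S(f_1,f_2): lcm = xyz^2. S = -2x^2y - 2xz + yz - x - z.
  leading term x^2y: no divisor's leading term divides it; move -2x^2y to the remainder.
  leading term xz: no divisor's leading term divides it; move -2xz to the remainder.
  leading term yz: no divisor's leading term divides it; move yz to the remainder.
  leading term x: no divisor's leading term divides it; move -x to the remainder.
  leading term z: no divisor's leading term divides it; move -z to the remainder.
  remainder -2x^2y - 2xz + yz - x - z ≠ 0; add g_3 = -2x^2y - 2xz + yz - x - z to the basis.

S(f_1,g_3): lcm = x^2yz. S = -xz^2 - 2yz^2 + xy + 2xz + 2z^2 - x.
  leading term xz^2: no divisor's leading term divides it; move -xz^2 to the remainder.
  leading term yz^2: subtract (1)·f_2 from -2yz^2 + xy + 2xz + 2z^2 - x → 2xz + 2z^2 - x - z + 2
  leading term xz: no divisor's leading term divides it; move 2xz to the remainder.
  leading term z^2: no divisor's leading term divides it; move 2z^2 to the remainder.
  leading term x: no divisor's leading term divides it; move -x to the remainder.
  leading term z: no divisor's leading term divides it; move -z to the remainder.
  leading term 1: no divisor's leading term divides it; move 2 to the remainder.
  remainder -xz^2 + 2xz + 2z^2 - x - z + 2 ≠ 0; add g_4 = -xz^2 + 2xz + 2z^2 - x - z + 2 to the basis.

The other S-polynomials (S(f_2,g_3), S(f_1,g_4), S(f_2,g_4), S(g_3,g_4)) all reduce to 0 modulo the current basis, so we have a Gröbner basis.
Inter-reduce: drop elements whose leading term is divisible by another's, tail-reduce, and make monic.
Reduced Gröbner basis: {x^2y + xz + 2yz - 2x - 2z, xyz + y - 1, xz^2 - 2xz - 2z^2 + x + z - 2, yz^2 + 2xy + 2z + 1}.

Buchberger on the second generating set:
h_1 = -2yz^2 + xy - 2z - 1, LT = yz^2.
h_2 = -2xyz - 2yz^2 + xy - 2y + z, LT = xyz.

S(h_1,h_2): lcm = xyz^2. S = -yz^3 + 2x^2y - 2xyz + xz - yz - 2z^2 - 2x.
  leading term yz^3: subtract (-2z)·h_1 from -yz^3 + 2x^2y - 2xyz + xz - yz - 2z^2 - 2x → 2x^2y + xz - yz - z^2 - 2x - 2z
  leading term x^2y: no divisor's leading term divides it; move 2x^2y to the remainder.
  leading term xz: no divisor's leading term divides it; move xz to the remainder.
  leading term yz: no divisor's leading term divides it; move -yz to the remainder.
  leading term z^2: no divisor's leading term divides it; move -z^2 to the remainder.
  leading term x: no divisor's leading term divides it; move -2x to the remainder.
  leading term z: no divisor's leading term divides it; move -2z to the remainder.
  remainder 2x^2y + xz - yz - z^2 - 2x - 2z ≠ 0; add k_3 = 2x^2y + xz - yz - z^2 - 2x - 2z to the basis.

S(h_1,k_3): lcm = x^2yz^2. S = 2x^3y + 2xz^3 - 2yz^3 - 2z^4 + x^2z + xz^2 + z^3 - 2x^2.
  leading term x^3y: subtract (x)·k_3 from 2x^3y + 2xz^3 - 2yz^3 - 2z^4 + x^2z + xz^2 + z^3 - 2x^2 → 2xz^3 - 2yz^3 - 2z^4 + xyz + 2xz^2 + z^3 + 2xz
  leading term xz^3: no divisor's leading term divides it; move 2xz^3 to the remainder.
  leading term yz^3: subtract (z)·h_1 from -2yz^3 - 2z^4 + xyz + 2xz^2 + z^3 + 2xz → -2z^4 + 2xz^2 + z^3 + 2xz + 2z^2 + z
  leading term z^4: no divisor's leading term divides it; move -2z^4 to the remainder.
  leading term xz^2: no divisor's leading term divides it; move 2xz^2 to the remainder.
  leading term z^3: no divisor's leading term divides it; move z^3 to the remainder.
  leading term xz: no divisor's leading term divides it; move 2xz to the remainder.
  leading term z^2: no divisor's leading term divides it; move 2z^2 to the remainder.
  leading term z: no divisor's leading term divides it; move z to the remainder.
  remainder 2xz^3 - 2z^4 + 2xz^2 + z^3 + 2xz + 2z^2 + z ≠ 0; add k_4 = 2xz^3 - 2z^4 + 2xz^2 + z^3 + 2xz + 2z^2 + z to the basis.

S(h_2,k_3): lcm = x^2yz. S = xyz^2 + 2x^2y + 2xz^2 - 2yz^2 - 2z^3 + xy - 2xz + z^2.
  leading term xyz^2: subtract (2x)·h_1 from xyz^2 + 2x^2y + 2xz^2 - 2yz^2 - 2z^3 + xy - 2xz + z^2 → 2xz^2 - 2yz^2 - 2z^3 + xy + 2xz + z^2 + 2x
  leading term xz^2: no divisor's leading term divides it; move 2xz^2 to the remainder.
  leading term yz^2: subtract (1)·h_1 from -2yz^2 - 2z^3 + xy + 2xz + z^2 + 2x → -2z^3 + 2xz + z^2 + 2x + 2z + 1
  leading term z^3: no divisor's leading term divides it; move -2z^3 to the remainder.
  leading term xz: no divisor's leading term divides it; move 2xz to the remainder.
  leading term z^2: no divisor's leading term divides it; move z^2 to the remainder.
  leading term x: no divisor's leading term divides it; move 2x to the remainder.
  leading term z: no divisor's leading term divides it; move 2z to the remainder.
  leading term 1: no divisor's leading term divides it; move 1 to the remainder.
  remainder 2xz^2 - 2z^3 + 2xz + z^2 + 2x + 2z + 1 ≠ 0; add k_5 = 2xz^2 - 2z^3 + 2xz + z^2 + 2x + 2z + 1 to the basis.

The other S-polynomials (S(h_1,k_4), S(h_2,k_4), S(k_3,k_4), S(h_1,k_5), S(h_2,k_5), S(k_3,k_5), S(k_4,k_5)) all reduce to 0 modulo the current basis, so we have a Gröbner basis.
Inter-reduce: drop elements whose leading term is divisible by another's, tail-reduce, and make monic.
Reduced Gröbner basis: {x^2y - 2xz + 2yz + 2z^2 - x - z, xyz + y + z + 2, xz^2 - z^3 + xz - 2z^2 + x + z - 2, yz^2 + 2xy + z - 2}.

The bases are distinct; the ideals are different.
The choice of monomial ordering does not affect the verdict — as long as both bases are computed under the same ordering, their equality decides ideal equality.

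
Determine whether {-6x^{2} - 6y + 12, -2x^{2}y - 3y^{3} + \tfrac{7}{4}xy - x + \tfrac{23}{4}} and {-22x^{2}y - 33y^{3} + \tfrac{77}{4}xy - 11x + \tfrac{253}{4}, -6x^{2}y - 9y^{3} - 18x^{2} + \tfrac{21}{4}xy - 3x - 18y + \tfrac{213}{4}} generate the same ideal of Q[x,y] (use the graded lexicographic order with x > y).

For a fixed monomial order, each ideal has a unique reduced Gröbner basis; comparing bases decides equality.
Buchberger on the first generating set:
f_1 = -6x^{2} - 6y + 12, LT = x^{2}.
f_2 = -2x^{2}y - 3y^{3} + \tfrac{7}{4}xy - x + \tfrac{23}{4}, LT = x^{2}y.

S(f_1,f_2): lcm = x^{2}y. S = -\tfrac{3}{2}y^{3} + \tfrac{7}{8}xy + y^{2} - \tfrac{1}{2}x - 2y + \tfrac{23}{8}.
  leading term y^{3}: no divisor's leading term divides it; move -\tfrac{3}{2}y^{3} to the remainder.
  leading term xy: no divisor's leading term divides it; move \tfrac{7}{8}xy to the remainder.
  leading term y^{2}: no divisor's leading term divides it; move y^{2} to the remainder.
  leading term x: no divisor's leading term divides it; move -\tfrac{1}{2}x to the remainder.
  leading term y: no divisor's leading term divides it; move -2y to the remainder.
  leading term 1: no divisor's leading term divides it; move \tfrac{23}{8} to the remainder.
  remainder -\tfrac{3}{2}y^{3} + \tfrac{7}{8}xy + y^{2} - \tfrac{1}{2}x - 2y + \tfrac{23}{8} ≠ 0; add g_3 = -\tfrac{3}{2}y^{3} + \tfrac{7}{8}xy + y^{2} - \tfrac{1}{2}x - 2y + \tfrac{23}{8} to the basis.

The other S-polynomials (S(f_1,g_3), S(f_2,g_3)) all reduce to 0 modulo the current basis, so we have a Gröbner basis.
Inter-reduce: drop elements whose leading term is divisible by another's, tail-reduce, and make monic.
Reduced Gröbner basis: {y^{3} - \tfrac{7}{12}xy - \tfrac{2}{3}y^{2} + \tfrac{1}{3}x + \tfrac{4}{3}y - \tfrac{23}{12}, x^{2} + y - 2}.

Buchberger on the second generating set:
h_1 = -22x^{2}y - 33y^{3} + \tfrac{77}{4}xy - 11x + \tfrac{253}{4}, LT = x^{2}y.
h_2 = -6x^{2}y - 9y^{3} - 18x^{2} + \tfrac{21}{4}xy - 3x - 18y + \tfrac{213}{4}, LT = x^{2}y.

S(h_1,h_2): lcm = x^{2}y. S = -3x^{2} - 3y + 6.
  leading term x^{2}: no divisor's leading term divides it; move -3x^{2} to the remainder.
  leading term y: no divisor's leading term divides it; move -3y to the remainder.
  leading term 1: no divisor's leading term divides it; move 6 to the remainder.
  remainder -3x^{2} - 3y + 6 ≠ 0; add k_3 = -3x^{2} - 3y + 6 to the basis.

S(h_1,k_3): lcm = x^{2}y. S = \tfrac{3}{2}y^{3} - \tfrac{7}{8}xy - y^{2} + \tfrac{1}{2}x + 2y - \tfrac{23}{8}.
  leading term y^{3}: no divisor's leading term divides it; move \tfrac{3}{2}y^{3} to the remainder.
  leading term xy: no divisor's leading term divides it; move -\tfrac{7}{8}xy to the remainder.
  leading term y^{2}: no divisor's leading term divides it; move -y^{2} to the remainder.
  leading term x: no divisor's leading term divides it; move \tfrac{1}{2}x to the remainder.
  leading term y: no divisor's leading term divides it; move 2y to the remainder.
  leading term 1: no divisor's leading term divides it; move -\tfrac{23}{8} to the remainder.
  remainder \tfrac{3}{2}y^{3} - \tfrac{7}{8}xy - y^{2} + \tfrac{1}{2}x + 2y - \tfrac{23}{8} ≠ 0; add k_4 = \tfrac{3}{2}y^{3} - \tfrac{7}{8}xy - y^{2} + \tfrac{1}{2}x + 2y - \tfrac{23}{8} to the basis.

The other S-polynomials (S(h_2,k_3), S(h_1,k_4), S(h_2,k_4), S(k_3,k_4)) all reduce to 0 modulo the current basis, so we have a Gröbner basis.
Inter-reduce: drop elements whose leading term is divisible by another's, tail-reduce, and make monic.
Reduced Gröbner basis: {y^{3} - \tfrac{7}{12}xy - \tfrac{2}{3}y^{2} + \tfrac{1}{3}x + \tfrac{4}{3}y - \tfrac{23}{12}, x^{2} + y - 2}.

These coincide, so the ideals are equal.
The same test decides containment: I ⊆ J iff every generator of I reduces to 0 modulo a Gröbner basis of J.

Yes, the ideals are equal.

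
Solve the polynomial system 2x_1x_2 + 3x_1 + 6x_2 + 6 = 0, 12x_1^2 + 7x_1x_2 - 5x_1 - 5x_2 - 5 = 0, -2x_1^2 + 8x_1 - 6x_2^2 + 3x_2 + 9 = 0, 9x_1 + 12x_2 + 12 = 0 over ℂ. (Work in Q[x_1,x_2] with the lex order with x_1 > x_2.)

{(0, -1)}

Compute a lex Gröbner basis by Buchberger's algorithm.
f_1 = 2x_1x_2 + 3x_1 + 6x_2 + 6, LT = x_1x_2.
f_2 = 12x_1^2 + 7x_1x_2 - 5x_1 - 5x_2 - 5, LT = x_1^2.
f_3 = -2x_1^2 + 8x_1 - 6x_2^2 + 3x_2 + 9, LT = x_1^2.
f_4 = 9x_1 + 12x_2 + 12, LT = x_1.

S(f_1,f_2): lcm = x_1^2x_2. S = 3/2x_1^2 - 7/12x_1x_2^2 + 41/12x_1x_2 + 3x_1 + 5/12x_2^2 + 5/12x_2.
  leading term x_1^2: subtract (1/8)·f_2 from 3/2x_1^2 - 7/12x_1x_2^2 + 41/12x_1x_2 + 3x_1 + 5/12x_2^2 + 5/12x_2 → -7/12x_1x_2^2 + 61/24x_1x_2 + 29/8x_1 + 5/12x_2^2 + 25/24x_2 + 5/8
  leading term x_1x_2^2: subtract (-7/24x_2)·f_1 from -7/12x_1x_2^2 + 61/24x_1x_2 + 29/8x_1 + 5/12x_2^2 + 25/24x_2 + 5/8 → 41/12x_1x_2 + 29/8x_1 + 13/6x_2^2 + 67/24x_2 + 5/8
  leading term x_1x_2: subtract (41/24)·f_1 from 41/12x_1x_2 + 29/8x_1 + 13/6x_2^2 + 67/24x_2 + 5/8 → -3/2x_1 + 13/6x_2^2 - 179/24x_2 - 77/8
  leading term x_1: subtract (-1/6)·f_4 from -3/2x_1 + 13/6x_2^2 - 179/24x_2 - 77/8 → 13/6x_2^2 - 131/24x_2 - 61/8
  leading term x_2^2: no divisor's leading term divides it; move 13/6x_2^2 to the remainder.
  leading term x_2: no divisor's leading term divides it; move -131/24x_2 to the remainder.
  leading term 1: no divisor's leading term divides it; move -61/8 to the remainder.
  remainder 13/6x_2^2 - 131/24x_2 - 61/8 ≠ 0; add h_5 = 13/6x_2^2 - 131/24x_2 - 61/8 to the basis.

S(f_1,f_3): lcm = x_1^2x_2. S = 3/2x_1^2 + 7x_1x_2 + 3x_1 - 3x_2^3 + 3/2x_2^2 + 9/2x_2.
  leading term x_1^2: subtract (1/8)·f_2 from 3/2x_1^2 + 7x_1x_2 + 3x_1 - 3x_2^3 + 3/2x_2^2 + 9/2x_2 → 49/8x_1x_2 + 29/8x_1 - 3x_2^3 + 3/2x_2^2 + 41/8x_2 + 5/8
  leading term x_1x_2: subtract (49/16)·f_1 from 49/8x_1x_2 + 29/8x_1 - 3x_2^3 + 3/2x_2^2 + 41/8x_2 + 5/8 → -89/16x_1 - 3x_2^3 + 3/2x_2^2 - 53/4x_2 - 71/4
  leading term x_1: subtract (-89/144)·f_4 from -89/16x_1 - 3x_2^3 + 3/2x_2^2 - 53/4x_2 - 71/4 → -3x_2^3 + 3/2x_2^2 - 35/6x_2 - 31/3
  leading term x_2^3: subtract (-18/13x_2)·h_5 from -3x_2^3 + 3/2x_2^2 - 35/6x_2 - 31/3 → -315/52x_2^2 - 2557/156x_2 - 31/3
  leading term x_2^2: subtract (-945/338)·h_5 from -315/52x_2^2 - 2557/156x_2 - 31/3 → -256759/8112x_2 - 256759/8112
  leading term x_2: no divisor's leading term divides it; move -256759/8112x_2 to the remainder.
  leading term 1: no divisor's leading term divides it; move -256759/8112 to the remainder.
  remainder -256759/8112x_2 - 256759/8112 ≠ 0; add h_6 = -256759/8112x_2 - 256759/8112 to the basis.

S(f_1,f_4): lcm = x_1x_2. S = 3/2x_1 - 4/3x_2^2 + 5/3x_2 + 3.
  leading term x_1: subtract (1/6)·f_4 from 3/2x_1 - 4/3x_2^2 + 5/3x_2 + 3 → -4/3x_2^2 - 1/3x_2 + 1
  leading term x_2^2: subtract (-8/13)·h_5 from -4/3x_2^2 - 1/3x_2 + 1 → -48/13x_2 - 48/13
  leading term x_2: subtract (29952/256759)·h_6 from -48/13x_2 - 48/13 → 0
  remainder 0.

S(f_2,f_3): lcm = x_1^2. S = 7/12x_1x_2 + 43/12x_1 - 3x_2^2 + 13/12x_2 + 49/12.
  leading term x_1x_2: subtract (7/24)·f_1 from 7/12x_1x_2 + 43/12x_1 - 3x_2^2 + 13/12x_2 + 49/12 → 65/24x_1 - 3x_2^2 - 2/3x_2 + 7/3
  leading term x_1: subtract (65/216)·f_4 from 65/24x_1 - 3x_2^2 - 2/3x_2 + 7/3 → -3x_2^2 - 77/18x_2 - 23/18
  leading term x_2^2: subtract (-18/13)·h_5 from -3x_2^2 - 77/18x_2 - 23/18 → -5539/468x_2 - 5539/468
  leading term x_2: subtract (288028/770277)·h_6 from -5539/468x_2 - 5539/468 → 0
  remainder 0.

S(f_2,f_4): lcm = x_1^2. S = -3/4x_1x_2 - 7/4x_1 - 5/12x_2 - 5/12.
  leading term x_1x_2: subtract (-3/8)·f_1 from -3/4x_1x_2 - 7/4x_1 - 5/12x_2 - 5/12 → -5/8x_1 + 11/6x_2 + 11/6
  leading term x_1: subtract (-5/72)·f_4 from -5/8x_1 + 11/6x_2 + 11/6 → 8/3x_2 + 8/3
  leading term x_2: subtract (-21632/256759)·h_6 from 8/3x_2 + 8/3 → 0
  remainder 0.

S(f_3,f_4): lcm = x_1^2. S = -4/3x_1x_2 - 16/3x_1 + 3x_2^2 - 3/2x_2 - 9/2.
  leading term x_1x_2: subtract (-2/3)·f_1 from -4/3x_1x_2 - 16/3x_1 + 3x_2^2 - 3/2x_2 - 9/2 → -10/3x_1 + 3x_2^2 + 5/2x_2 - 1/2
  leading term x_1: subtract (-10/27)·f_4 from -10/3x_1 + 3x_2^2 + 5/2x_2 - 1/2 → 3x_2^2 + 125/18x_2 + 71/18
  leading term x_2^2: subtract (18/13)·h_5 from 3x_2^2 + 125/18x_2 + 71/18 → 6787/468x_2 + 6787/468
  leading term x_2: subtract (-352924/770277)·h_6 from 6787/468x_2 + 6787/468 → 0
  remainder 0.

S(f_1,h_5): lcm = x_1x_2^2. S = 209/52x_1x_2 + 183/52x_1 + 3x_2^2 + 3x_2.
  leading term x_1x_2: subtract (209/104)·f_1 from 209/52x_1x_2 + 183/52x_1 + 3x_2^2 + 3x_2 → -261/104x_1 + 3x_2^2 - 471/52x_2 - 627/52
  leading term x_1: subtract (-29/104)·f_4 from -261/104x_1 + 3x_2^2 - 471/52x_2 - 627/52 → 3x_2^2 - 297/52x_2 - 453/52
  leading term x_2^2: subtract (18/13)·h_5 from 3x_2^2 - 297/52x_2 - 453/52 → 24/13x_2 + 24/13
  leading term x_2: subtract (-14976/256759)·h_6 from 24/13x_2 + 24/13 → 0
  remainder 0.

S(f_2,h_5): leading monomials are coprime, so the S-polynomial reduces to 0 (Buchberger's first criterion).
S(f_3,h_5): leading monomials are coprime, so the S-polynomial reduces to 0 (Buchberger's first criterion).
S(f_4,h_5): leading monomials are coprime, so the S-polynomial reduces to 0 (Buchberger's first criterion).
S(f_1,h_6): lcm = x_1x_2. S = 1/2x_1 + 3x_2 + 3.
  leading term x_1: subtract (1/18)·f_4 from 1/2x_1 + 3x_2 + 3 → 7/3x_2 + 7/3
  leading term x_2: subtract (-18928/256759)·h_6 from 7/3x_2 + 7/3 → 0
  remainder 0.

S(f_2,h_6): leading monomials are coprime, so the S-polynomial reduces to 0 (Buchberger's first criterion).
S(f_3,h_6): leading monomials are coprime, so the S-polynomial reduces to 0 (Buchberger's first criterion).
S(f_4,h_6): leading monomials are coprime, so the S-polynomial reduces to 0 (Buchberger's first criterion).
S(h_5,h_6): lcm = x_2^2. S = -183/52x_2 - 183/52.
  leading term x_2: subtract (28548/256759)·h_6 from -183/52x_2 - 183/52 → 0
  remainder 0.

Every S-polynomial of the final basis reduces to 0, so we have a Gröbner basis.
Inter-reduce: drop elements whose leading term is divisible by another's, tail-reduce, and make monic.
Reduced Gröbner basis: {x_1, x_2 + 1}.

The lex basis is triangular: the last element involves only x_2. Solving x_2 + 1 = 0 gives x_2 ∈ {-1}; substituting each value into the earlier elements determines the remaining variables.
  x_2 = -1: the earlier basis element becomes x_1 = 0, giving x_1 = 0 — point (0, -1).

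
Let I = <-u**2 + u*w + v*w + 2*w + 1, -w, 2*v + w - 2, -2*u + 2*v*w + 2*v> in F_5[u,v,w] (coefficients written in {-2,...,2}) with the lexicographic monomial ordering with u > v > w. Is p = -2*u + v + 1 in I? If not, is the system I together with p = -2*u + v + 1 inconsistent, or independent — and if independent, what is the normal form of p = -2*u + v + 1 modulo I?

-2*u + v + 1 lies in I (it reduces to 0).

First compute the reduced Gröbner basis of I by Buchberger's algorithm.
f_1 = -u**2 + u*w + v*w + 2*w + 1, LT = u**2.
f_2 = -w, LT = w.
f_3 = 2*v + w - 2, LT = v.
f_4 = -2*u + 2*v*w + 2*v, LT = u.

S(f_1,f_2): leading monomials are coprime, so the S-polynomial reduces to 0 (Buchberger's first criterion).
S(f_1,f_3): leading monomials are coprime, so the S-polynomial reduces to 0 (Buchberger's first criterion).
S(f_1,f_4): lcm = u**2. S = u*v*w + u*v - u*w - v*w - 2*w - 1.
  leading term u*v*w: subtract (-u*v)·f_2 from u*v*w + u*v - u*w - v*w - 2*w - 1 → u*v - u*w - v*w - 2*w - 1
  leading term u*v: subtract (-2*u)·f_3 from u*v - u*w - v*w - 2*w - 1 → u*w + u - v*w - 2*w - 1
  leading term u*w: subtract (-u)·f_2 from u*w + u - v*w - 2*w - 1 → u - v*w - 2*w - 1
  leading term u: subtract (2)·f_4 from u - v*w - 2*w - 1 → v - 2*w - 1
  leading term v: subtract (-2)·f_3 from v - 2*w - 1 → 0
  remainder 0.

S(f_2,f_3): leading monomials are coprime, so the S-polynomial reduces to 0 (Buchberger's first criterion).
S(f_2,f_4): leading monomials are coprime, so the S-polynomial reduces to 0 (Buchberger's first criterion).
S(f_3,f_4): leading monomials are coprime, so the S-polynomial reduces to 0 (Buchberger's first criterion).
Every S-polynomial of the final basis reduces to 0, so we have a Gröbner basis.
Inter-reduce: drop elements whose leading term is divisible by another's, tail-reduce, and make monic.
Reduced Gröbner basis: {u - 1, v - 1, w}.
Label its elements g_1 = u - 1, g_2 = v - 1, g_3 = w.

Reduce p = -2*u + v + 1 modulo G:
  leading term u: subtract (-2)·g_1 from -2*u + v + 1 → v - 1
  leading term v: subtract (1)·g_2 from v - 1 → 0
  normal form = 0.
Since the normal form is 0, p ∈ I.

The remainder on division by a Gröbner basis is unique — it is the normal form.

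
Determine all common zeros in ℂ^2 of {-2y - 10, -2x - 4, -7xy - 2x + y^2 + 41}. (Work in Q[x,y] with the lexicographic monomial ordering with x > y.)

{(-2, -5)}

Compute a lex Gröbner basis by Buchberger's algorithm.
f_1 = -2y - 10, LT = y.
f_2 = -2x - 4, LT = x.
f_3 = -7xy - 2x + y^2 + 41, LT = xy.

The S-polynomials (S(f_1,f_2), S(f_1,f_3), S(f_2,f_3)) all reduce to 0 modulo the current basis, so we have a Gröbner basis.
Inter-reduce: drop elements whose leading term is divisible by another's, tail-reduce, and make monic.
Reduced Gröbner basis: {x + 2, y + 5}.

A lex Gröbner basis eliminates variables successively. Here y + 5 depends only on y, with roots {-5}; lifting each root through the earlier basis elements recovers the full solutions.
  y = -5: the earlier basis element becomes x + 2 = 0, giving x = -2 — point (-2, -5).
Substituting each solution back into the original system confirms all equations vanish.
A lex Gröbner basis triangularizes the system, enabling back-substitution.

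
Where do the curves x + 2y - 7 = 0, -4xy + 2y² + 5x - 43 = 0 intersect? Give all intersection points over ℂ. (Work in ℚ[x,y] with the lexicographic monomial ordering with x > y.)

{(37/5, -1/5), (-1, 4)}

Compute a lex Gröbner basis by Buchberger's algorithm.
f_1 = x + 2y - 7, LT = x.
f_2 = -4xy + 5x + 2y² - 43, LT = xy.

S(f_1,f_2): lcm = xy. S = 5/4x + 5/2y² - 7y - 43/4.
  leading term x: subtract (5/4)·f_1 from 5/4x + 5/2y² - 7y - 43/4 → 5/2y² - 19/2y - 2
  leading term y²: no divisor's leading term divides it; move 5/2y² to the remainder.
  leading term y: no divisor's leading term divides it; move -19/2y to the remainder.
  leading term 1: no divisor's leading term divides it; move -2 to the remainder.
  remainder 5/2y² - 19/2y - 2 ≠ 0; add h_3 = 5/2y² - 19/2y - 2 to the basis.

The other S-polynomials (S(f_1,h_3), S(f_2,h_3)) all reduce to 0 modulo the current basis, so we have a Gröbner basis.
Inter-reduce: drop elements whose leading term is divisible by another's, tail-reduce, and make monic.
Reduced Gröbner basis: {x + 2y - 7, y² - 19/5y - ⅘}.

Elimination: the polynomial y² - 19/5y - ⅘ lies in the elimination ideal for y, so y ∈ {-1/5, 4}. For each such y, the remaining basis elements (now univariate) give the rest of the solution.
  y = -1/5: the earlier basis element becomes x - 37/5 = 0, giving x = 37/5 — point (37/5, -1/5).
  y = 4: the earlier basis element becomes x + 1 = 0, giving x = -1 — point (-1, 4).
Check: every point annihilates each of the original generators.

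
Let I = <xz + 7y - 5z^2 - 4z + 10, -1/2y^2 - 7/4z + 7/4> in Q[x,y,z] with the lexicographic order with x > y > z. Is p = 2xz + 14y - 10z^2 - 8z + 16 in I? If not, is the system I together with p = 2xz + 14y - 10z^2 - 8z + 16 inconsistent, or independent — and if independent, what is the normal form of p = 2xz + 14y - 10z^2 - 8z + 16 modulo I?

Adjoining 2xz + 14y - 10z^2 - 8z + 16 makes the ideal the whole ring: the system is inconsistent.

First compute the reduced Gröbner basis of I by Buchberger's algorithm.
f_1 = xz + 7y - 5z^2 - 4z + 10, LT = xz.
f_2 = -1/2y^2 - 7/4z + 7/4, LT = y^2.

The S-polynomials (S(f_1,f_2)) all reduce to 0 modulo the current basis, so we have a Gröbner basis.
Inter-reduce: drop elements whose leading term is divisible by another's, tail-reduce, and make monic.
Reduced Gröbner basis: {xz + 7y - 5z^2 - 4z + 10, y^2 + 7/2z - 7/2}.
Label its elements g_1 = xz + 7y - 5z^2 - 4z + 10, g_2 = y^2 + 7/2z - 7/2.

Reduce p = 2xz + 14y - 10z^2 - 8z + 16 modulo G:
  leading term xz: subtract (2)·g_1 from 2xz + 14y - 10z^2 - 8z + 16 → -4
  leading term 1: no divisor's leading term divides it; move -4 to the remainder.
  normal form = -4.
The normal form is nonzero, so p ∉ I. Since p minus its normal form lies in I, I + (p) = I + (r) where r = -4; decide whether this ideal is the whole ring.
Here r = -4 is a nonzero constant, hence a unit: 1 ∈ I + (p), the Gröbner basis of I + (p) is {1}, and the enlarged system has no common solution — adjoining p is inconsistent.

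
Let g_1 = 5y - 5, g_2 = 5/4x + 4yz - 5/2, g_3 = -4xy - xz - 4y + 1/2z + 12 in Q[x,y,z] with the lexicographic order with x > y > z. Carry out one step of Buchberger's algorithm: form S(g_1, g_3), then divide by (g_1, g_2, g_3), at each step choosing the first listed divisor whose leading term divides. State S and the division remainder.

S(g_1, g_3) = -1/4xz - x - y + 1/8z + 3; remainder on division = 4/5z^2 + 113/40z.

lcm(LM(g_1), LM(g_3)) = xy.
S = (lcm/LT(g_1))·g_1 − (lcm/LT(g_3))·g_3 = -1/4xz - x - y + 1/8z + 3.
Reduce S modulo (g_1, g_2, g_3) in that order:
  leading term xz: subtract (-1/5z)·g_2 from -1/4xz - x - y + 1/8z + 3 → -x + 4/5yz^2 - y - 3/8z + 3
  leading term x: subtract (-4/5)·g_2 from -x + 4/5yz^2 - y - 3/8z + 3 → 4/5yz^2 + 16/5yz - y - 3/8z + 1
  leading term yz^2: subtract (4/25z^2)·g_1 from 4/5yz^2 + 16/5yz - y - 3/8z + 1 → 16/5yz - y + 4/5z^2 - 3/8z + 1
  leading term yz: subtract (16/25z)·g_1 from 16/5yz - y + 4/5z^2 - 3/8z + 1 → -y + 4/5z^2 + 113/40z + 1
  leading term y: subtract (-1/5)·g_1 from -y + 4/5z^2 + 113/40z + 1 → 4/5z^2 + 113/40z
  leading term z^2: no divisor's leading term divides it; move 4/5z^2 to the remainder.
  leading term z: no divisor's leading term divides it; move 113/40z to the remainder.
The remainder 4/5z^2 + 113/40z is nonzero, so it would be added as the next basis element.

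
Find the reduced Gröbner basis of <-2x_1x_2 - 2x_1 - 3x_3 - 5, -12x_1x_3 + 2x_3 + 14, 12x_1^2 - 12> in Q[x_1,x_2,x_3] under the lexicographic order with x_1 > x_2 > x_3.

G = {x_1 - 5/6x_3 + 1/6, x_2 + 7/3x_3 + 7/3, x_3^2 - 2/5x_3 - 7/5}

The reduced Gröbner basis is the canonical form of the ideal for this ordering.

f_1 = -2x_1x_2 - 2x_1 - 3x_3 - 5, LT = x_1x_2.
f_2 = -12x_1x_3 + 2x_3 + 14, LT = x_1x_3.
f_3 = 12x_1^2 - 12, LT = x_1^2.

S(f_1,f_2): lcm = x_1x_2x_3. S = x_1x_3 + 1/6x_2x_3 + 7/6x_2 + 3/2x_3^2 + 5/2x_3.
  leading term x_1x_3: subtract (-1/12)·f_2 from x_1x_3 + 1/6x_2x_3 + 7/6x_2 + 3/2x_3^2 + 5/2x_3 → 1/6x_2x_3 + 7/6x_2 + 3/2x_3^2 + 8/3x_3 + 7/6
  leading term x_2x_3: no divisor's leading term divides it; move 1/6x_2x_3 to the remainder.
  leading term x_2: no divisor's leading term divides it; move 7/6x_2 to the remainder.
  leading term x_3^2: no divisor's leading term divides it; move 3/2x_3^2 to the remainder.
  leading term x_3: no divisor's leading term divides it; move 8/3x_3 to the remainder.
  leading term 1: no divisor's leading term divides it; move 7/6 to the remainder.
  remainder 1/6x_2x_3 + 7/6x_2 + 3/2x_3^2 + 8/3x_3 + 7/6 ≠ 0; add g_4 = 1/6x_2x_3 + 7/6x_2 + 3/2x_3^2 + 8/3x_3 + 7/6 to the basis.

S(f_1,f_3): lcm = x_1^2x_2. S = x_1^2 + 3/2x_1x_3 + 5/2x_1 + x_2.
  leading term x_1^2: subtract (1/12)·f_3 from x_1^2 + 3/2x_1x_3 + 5/2x_1 + x_2 → 3/2x_1x_3 + 5/2x_1 + x_2 + 1
  leading term x_1x_3: subtract (-1/8)·f_2 from 3/2x_1x_3 + 5/2x_1 + x_2 + 1 → 5/2x_1 + x_2 + 1/4x_3 + 11/4
  leading term x_1: no divisor's leading term divides it; move 5/2x_1 to the remainder.
  leading term x_2: no divisor's leading term divides it; move x_2 to the remainder.
  leading term x_3: no divisor's leading term divides it; move 1/4x_3 to the remainder.
  leading term 1: no divisor's leading term divides it; move 11/4 to the remainder.
  remainder 5/2x_1 + x_2 + 1/4x_3 + 11/4 ≠ 0; add g_5 = 5/2x_1 + x_2 + 1/4x_3 + 11/4 to the basis.

S(f_2,f_3): lcm = x_1^2x_3. S = -1/6x_1x_3 - 7/6x_1 + x_3.
  leading term x_1x_3: subtract (1/72)·f_2 from -1/6x_1x_3 - 7/6x_1 + x_3 → -7/6x_1 + 35/36x_3 - 7/36
  leading term x_1: subtract (-7/15)·g_5 from -7/6x_1 + 35/36x_3 - 7/36 → 7/15x_2 + 49/45x_3 + 49/45
  leading term x_2: no divisor's leading term divides it; move 7/15x_2 to the remainder.
  leading term x_3: no divisor's leading term divides it; move 49/45x_3 to the remainder.
  leading term 1: no divisor's leading term divides it; move 49/45 to the remainder.
  remainder 7/15x_2 + 49/45x_3 + 49/45 ≠ 0; add g_6 = 7/15x_2 + 49/45x_3 + 49/45 to the basis.

S(f_1,g_5): lcm = x_1x_2. S = x_1 - 2/5x_2^2 - 1/10x_2x_3 - 11/10x_2 + 3/2x_3 + 5/2.
  leading term x_1: subtract (2/5)·g_5 from x_1 - 2/5x_2^2 - 1/10x_2x_3 - 11/10x_2 + 3/2x_3 + 5/2 → -2/5x_2^2 - 1/10x_2x_3 - 3/2x_2 + 7/5x_3 + 7/5
  leading term x_2^2: subtract (-6/7x_2)·g_6 from -2/5x_2^2 - 1/10x_2x_3 - 3/2x_2 + 7/5x_3 + 7/5 → 5/6x_2x_3 - 17/30x_2 + 7/5x_3 + 7/5
  leading term x_2x_3: subtract (5)·g_4 from 5/6x_2x_3 - 17/30x_2 + 7/5x_3 + 7/5 → -32/5x_2 - 15/2x_3^2 - 179/15x_3 - 133/30
  leading term x_2: subtract (-96/7)·g_6 from -32/5x_2 - 15/2x_3^2 - 179/15x_3 - 133/30 → -15/2x_3^2 + 3x_3 + 21/2
  leading term x_3^2: no divisor's leading term divides it; move -15/2x_3^2 to the remainder.
  leading term x_3: no divisor's leading term divides it; move 3x_3 to the remainder.
  leading term 1: no divisor's leading term divides it; move 21/2 to the remainder.
  remainder -15/2x_3^2 + 3x_3 + 21/2 ≠ 0; add g_7 = -15/2x_3^2 + 3x_3 + 21/2 to the basis.

The other S-polynomials (S(f_1,g_4), S(f_2,g_4), S(f_3,g_4), S(f_2,g_5), S(f_3,g_5), S(g_4,g_5), S(f_1,g_6), S(f_2,g_6), S(f_3,g_6), S(g_4,g_6), S(g_5,g_6), S(f_1,g_7), S(f_2,g_7), S(f_3,g_7), S(g_4,g_7), S(g_5,g_7), S(g_6,g_7)) all reduce to 0 modulo the current basis, so we have a Gröbner basis.
Inter-reduce: drop elements whose leading term is divisible by another's, tail-reduce, and make monic.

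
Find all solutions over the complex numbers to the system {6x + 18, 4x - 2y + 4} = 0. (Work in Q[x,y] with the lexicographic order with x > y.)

Compute a lex Gröbner basis by Buchberger's algorithm.
f_1 = 6x + 18, LT = x.
f_2 = 4x - 2y + 4, LT = x.

S(f_1,f_2): lcm = x. S = 1/2y + 2.
  leading term y: no divisor's leading term divides it; move 1/2y to the remainder.
  leading term 1: no divisor's leading term divides it; move 2 to the remainder.
  remainder 1/2y + 2 ≠ 0; add h_3 = 1/2y + 2 to the basis.

S(f_1,h_3): leading monomials are coprime, so the S-polynomial reduces to 0 (Buchberger's first criterion).
S(f_2,h_3): leading monomials are coprime, so the S-polynomial reduces to 0 (Buchberger's first criterion).
Every S-polynomial of the final basis reduces to 0, so we have a Gröbner basis.
Inter-reduce: drop elements whose leading term is divisible by another's, tail-reduce, and make monic.
Reduced Gröbner basis: {x + 3, y + 4}.

Elimination: the polynomial y + 4 lies in the elimination ideal for y, so y ∈ {-4}. For each such y, the remaining basis elements (now univariate) give the rest of the solution.
  y = -4: the earlier basis element becomes x + 3 = 0, giving x = -3 — point (-3, -4).

{(-3, -4)}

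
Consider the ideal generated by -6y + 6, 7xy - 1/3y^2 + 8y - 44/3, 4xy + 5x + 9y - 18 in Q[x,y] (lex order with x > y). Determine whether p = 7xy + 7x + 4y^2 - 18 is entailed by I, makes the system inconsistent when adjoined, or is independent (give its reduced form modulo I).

First compute the reduced Gröbner basis of I by Buchberger's algorithm.
f_1 = -6y + 6, LT = y.
f_2 = 7xy - 1/3y^2 + 8y - 44/3, LT = xy.
f_3 = 4xy + 5x + 9y - 18, LT = xy.

S(f_1,f_2): lcm = xy. S = -x + 1/21y^2 - 8/7y + 44/21.
  leading term x: no divisor's leading term divides it; move -x to the remainder.
  leading term y^2: subtract (-1/126y)·f_1 from 1/21y^2 - 8/7y + 44/21 → -23/21y + 44/21
  leading term y: subtract (23/126)·f_1 from -23/21y + 44/21 → 1
  leading term 1: no divisor's leading term divides it; move 1 to the remainder.
  remainder -x + 1 ≠ 0; add h_4 = -x + 1 to the basis.

The other S-polynomials (S(f_1,f_3), S(f_2,f_3), S(f_1,h_4), S(f_2,h_4), S(f_3,h_4)) all reduce to 0 modulo the current basis, so we have a Gröbner basis.
Inter-reduce: drop elements whose leading term is divisible by another's, tail-reduce, and make monic.
Reduced Gröbner basis: {x - 1, y - 1}.
Label its elements g_1 = x - 1, g_2 = y - 1.

Reduce p = 7xy + 7x + 4y^2 - 18 modulo G:
  leading term xy: subtract (7y)·g_1 from 7xy + 7x + 4y^2 - 18 → 7x + 4y^2 + 7y - 18
  leading term x: subtract (7)·g_1 from 7x + 4y^2 + 7y - 18 → 4y^2 + 7y - 11
  leading term y^2: subtract (4y)·g_2 from 4y^2 + 7y - 11 → 11y - 11
  leading term y: subtract (11)·g_2 from 11y - 11 → 0
  normal form = 0.
Since the normal form is 0, p ∈ I.

The remainder on division by a Gröbner basis is unique — it is the normal form.

7xy + 7x + 4y^2 - 18 lies in I (it reduces to 0).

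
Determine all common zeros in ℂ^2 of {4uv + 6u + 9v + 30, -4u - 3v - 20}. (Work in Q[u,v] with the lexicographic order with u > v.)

Compute a lex Gröbner basis by Buchberger's algorithm.
f_1 = 4uv + 6u + 9v + 30, LT = uv.
f_2 = -4u - 3v - 20, LT = u.

S(f_1,f_2): lcm = uv. S = 3/2u - 3/4v^2 - 11/4v + 15/2.
  reduce S modulo (f_1, f_2):
  remainder -3/4v^2 - 31/8v ≠ 0; add h_3 = -3/4v^2 - 31/8v to the basis.

The other S-polynomials (S(f_1,h_3), S(f_2,h_3)) all reduce to 0 modulo the current basis, so we have a Gröbner basis.
Inter-reduce: drop elements whose leading term is divisible by another's, tail-reduce, and make monic.
Reduced Gröbner basis: {u + 3/4v + 5, v^2 + 31/6v}.

The lex basis is triangular: the last element involves only v. Solving v^2 + 31/6v = 0 gives v ∈ {-31/6, 0}; substituting each value into the earlier elements determines the remaining variables.
  v = -31/6: the earlier basis element becomes u + 9/8 = 0, giving u = -9/8 — point (-9/8, -31/6).
  v = 0: the earlier basis element becomes u + 5 = 0, giving u = -5 — point (-5, 0).

{(-9/8, -31/6), (-5, 0)}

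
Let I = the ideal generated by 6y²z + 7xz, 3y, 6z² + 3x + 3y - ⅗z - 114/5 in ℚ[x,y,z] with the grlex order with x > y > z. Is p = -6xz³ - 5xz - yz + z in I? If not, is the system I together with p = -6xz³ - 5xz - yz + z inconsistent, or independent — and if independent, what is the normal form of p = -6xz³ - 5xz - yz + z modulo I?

-6xz³ - 5xz - yz + z is independent of I; its normal form modulo I is z.

First compute the reduced Gröbner basis of I by Buchberger's algorithm.
f_1 = 6y²z + 7xz, LT = y²z.
f_2 = 3y, LT = y.
f_3 = 6z² + 3x + 3y - ⅗z - 114/5, LT = z².

S(f_1,f_2): lcm = y²z. S = 7/6xz.
  reduce S modulo (f_1, f_2, f_3):
  remainder 7/6xz ≠ 0; add h_4 = 7/6xz to the basis.

S(f_1,f_3): lcm = y²z². S = -½xy² + 7/6xz² - ½y³ + 1/10y²z + 19/5y².
  reduce S modulo (f_1, f_2, f_3, h_4):
  remainder -7/12x² + 133/30x ≠ 0; add h_5 = -7/12x² + 133/30x to the basis.

The other S-polynomials (S(f_2,f_3), S(f_1,h_4), S(f_2,h_4), S(f_3,h_4), S(f_1,h_5), S(f_2,h_5), S(f_3,h_5), S(h_4,h_5)) all reduce to 0 modulo the current basis, so we have a Gröbner basis.
Inter-reduce: drop elements whose leading term is divisible by another's, tail-reduce, and make monic.
Reduced Gröbner basis: {x² - 38/5x, xz, z² + ½x - 1/10z - 19/5, y}.
Label its elements g_1 = x² - 38/5x, g_2 = xz, g_3 = z² + ½x - 1/10z - 19/5, g_4 = y.

Reduce p = -6xz³ - 5xz - yz + z modulo G:
  leading term xz³: subtract (-6z²)·g_2 from -6xz³ - 5xz - yz + z → -5xz - yz + z
  leading term xz: subtract (-5)·g_2 from -5xz - yz + z → -yz + z
  leading term yz: subtract (-z)·g_4 from -yz + z → z
  leading term z: no divisor's leading term divides it; move z to the remainder.
  normal form = z.
The normal form is nonzero, so p ∉ I. Since p minus its normal form lies in I, I + (p) = I + (r) where r = z; decide whether this ideal is the whole ring.
Run Buchberger on G together with r (pairs among the g_i already reduce to 0 since G is a Gröbner basis):
g_1 = x² - 38/5x, LT = x².
g_2 = xz, LT = xz.
g_3 = z² + ½x - 1/10z - 19/5, LT = z².
g_4 = y, LT = y.
r = z, LT = z.

S(g_3,r): lcm = z². S = ½x - 1/10z - 19/5.
  reduce S modulo (g_1, g_2, g_3, g_4, r):
  remainder ½x - 19/5 ≠ 0; add m_6 = ½x - 19/5 to the basis.

The other S-polynomials (S(g_1,g_2), S(g_1,g_3), S(g_1,g_4), S(g_1,r), S(g_2,g_3), S(g_2,g_4), S(g_2,r), S(g_3,g_4), S(g_4,r), S(g_1,m_6), S(g_2,m_6), S(g_3,m_6), S(g_4,m_6), S(r,m_6)) all reduce to 0 modulo the current basis, so we have a Gröbner basis.
Inter-reduce: drop elements whose leading term is divisible by another's, tail-reduce, and make monic.
Reduced Gröbner basis: {x - 38/5, y, z}.
The reduced Gröbner basis of I + (p) is {x - 38/5, y, z} ≠ {1}, a proper ideal, so the enlarged system stays consistent: p is independent of I, with normal form z.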